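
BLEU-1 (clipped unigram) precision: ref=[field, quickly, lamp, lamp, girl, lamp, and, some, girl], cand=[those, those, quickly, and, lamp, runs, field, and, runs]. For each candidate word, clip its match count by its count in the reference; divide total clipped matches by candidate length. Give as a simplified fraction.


Reference word counts: {'and': 1, 'field': 1, 'girl': 2, 'lamp': 3, 'quickly': 1, 'some': 1}
Checking each candidate word (with clipping):
  'those' -> not in reference -> no match (matches: 0)
  'those' -> not in reference -> no match (matches: 0)
  'quickly' -> in reference (ref count 1, used 1/1) -> match (matches: 1)
  'and' -> in reference (ref count 1, used 1/1) -> match (matches: 2)
  'lamp' -> in reference (ref count 3, used 1/3) -> match (matches: 3)
  'runs' -> not in reference -> no match (matches: 3)
  'field' -> in reference (ref count 1, used 1/1) -> match (matches: 4)
  'and' -> ref count 1 already used up (1/1) -> clipped, no match (matches: 4)
  'runs' -> not in reference -> no match (matches: 4)
Clipped matches: 4, Candidate length: 9
Precision = 4/9

4/9


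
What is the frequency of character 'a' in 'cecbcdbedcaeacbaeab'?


Scanning 'cecbcdbedcaeacbaeab' for 'a':
  Position 10: 'a' -> MATCH (count: 1)
  Position 12: 'a' -> MATCH (count: 2)
  Position 15: 'a' -> MATCH (count: 3)
  Position 17: 'a' -> MATCH (count: 4)
Total occurrences of 'a': 4

4


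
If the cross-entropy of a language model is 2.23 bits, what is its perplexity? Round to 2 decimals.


Perplexity formula: PP = 2^H
H = 2.23
PP = 2^2.23
Decompose: 2^2.23 = 2^2 * 2^0.23
2^2 = 4, 2^0.23 ~ 1.1728349
PP ~ 4 * 1.1728349 = 4.6913396
Rounded to 2 decimals: 4.69

4.69


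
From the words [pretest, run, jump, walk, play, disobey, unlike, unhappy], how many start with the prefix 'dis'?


Checking each word for prefix 'dis':
  'pretest' -> no (count: 0)
  'run' -> no (count: 0)
  'jump' -> no (count: 0)
  'walk' -> no (count: 0)
  'play' -> no (count: 0)
  'disobey' -> YES, starts with 'dis' (count: 1)
  'unlike' -> no (count: 1)
  'unhappy' -> no (count: 1)
Total with prefix 'dis': 1

1


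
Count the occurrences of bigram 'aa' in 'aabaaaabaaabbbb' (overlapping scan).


Scanning 'aabaaaabaaabbbb' for bigram 'aa':
  Position 0: 'aa' -> MATCH
  Position 1: 'ab' -> no
  Position 2: 'ba' -> no
  Position 3: 'aa' -> MATCH
  Position 4: 'aa' -> MATCH
  Position 5: 'aa' -> MATCH
  Position 6: 'ab' -> no
  Position 7: 'ba' -> no
  Position 8: 'aa' -> MATCH
  Position 9: 'aa' -> MATCH
  Position 10: 'ab' -> no
  Position 11: 'bb' -> no
  Position 12: 'bb' -> no
  Position 13: 'bb' -> no
Total matches: 6

6


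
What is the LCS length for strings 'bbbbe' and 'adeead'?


DP table for LCS of 'bbbbe' and 'adeead':
       a  d  e  e  a  d
    0  0  0  0  0  0  0
  b 0  0  0  0  0  0  0
  b 0  0  0  0  0  0  0
  b 0  0  0  0  0  0  0
  b 0  0  0  0  0  0  0
  e 0  0  0  1  1  1  1
LCS: 'e'
LCS length = 1

1


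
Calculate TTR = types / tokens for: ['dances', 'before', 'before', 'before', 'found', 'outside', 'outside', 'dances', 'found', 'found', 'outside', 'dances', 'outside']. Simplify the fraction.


Tokens: 13
Unique types: ('before', 'dances', 'found', 'outside') = 4
TTR = 4/13
Already in lowest terms.

4/13


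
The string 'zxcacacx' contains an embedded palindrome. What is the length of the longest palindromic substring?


Scanning 'zxcacacx' for palindromic substrings.
Substring at positions 1-7: 'xcacacx'.
Check: reverse('xcacacx') = 'xcacacx' -> palindrome confirmed.
Neighbouring characters ('z' / '-') break symmetry, so it cannot extend further.
No longer palindromic substring exists; longest length = 7

7


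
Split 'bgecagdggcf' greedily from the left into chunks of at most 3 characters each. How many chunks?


'bgecagdggcf' has 11 characters.
Chunking with max size 3:
  Chunk 1: 'bge' (positions 0-2)
  Chunk 2: 'cag' (positions 3-5)
  Chunk 3: 'dgg' (positions 6-8)
  Chunk 4: 'cf' (positions 9-10)
Total chunks: ceil(11 / 3) = 4

4


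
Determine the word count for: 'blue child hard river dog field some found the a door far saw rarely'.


Counting words by splitting on spaces:
  Word 1: 'blue'
  Word 2: 'child'
  Word 3: 'hard'
  Word 4: 'river'
  Word 5: 'dog'
  Word 6: 'field'
  Word 7: 'some'
  Word 8: 'found'
  Word 9: 'the'
  Word 10: 'a'
  Word 11: 'door'
  Word 12: 'far'
  Word 13: 'saw'
  Word 14: 'rarely'
Total words: 14

14


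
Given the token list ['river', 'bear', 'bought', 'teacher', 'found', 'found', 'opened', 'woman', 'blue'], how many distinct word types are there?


Listing all tokens and tracking unique types:
  Token 1: 'river' -> NEW (unique so far: 1)
  Token 2: 'bear' -> NEW (unique so far: 2)
  Token 3: 'bought' -> NEW (unique so far: 3)
  Token 4: 'teacher' -> NEW (unique so far: 4)
  Token 5: 'found' -> NEW (unique so far: 5)
  Token 6: 'found' -> duplicate (unique so far: 5)
  Token 7: 'opened' -> NEW (unique so far: 6)
  Token 8: 'woman' -> NEW (unique so far: 7)
  Token 9: 'blue' -> NEW (unique so far: 8)
Unique types: ('bear', 'blue', 'bought', 'found', 'opened', 'river', 'teacher', 'woman')
Vocabulary size: 8

8


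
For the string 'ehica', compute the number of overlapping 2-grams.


String 'ehica' has length L = 5.
Number of overlapping n-grams = L - n + 1
Substituting: 5 - 2 + 1 = 4

4


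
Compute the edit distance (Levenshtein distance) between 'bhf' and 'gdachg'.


Building DP table for s1='bhf' (len 3) and s2='gdachg' (len 6):
       g  d  a  c  h  g
    0  1  2  3  4  5  6
  b 1  1  2  3  4  5  6
  h 2  2  2  3  4  4  5
  f 3  3  3  3  4  5  5
Edit distance = dp[3][6] = 5

5


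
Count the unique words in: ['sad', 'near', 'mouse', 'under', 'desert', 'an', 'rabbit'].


Listing all tokens and tracking unique types:
  Token 1: 'sad' -> NEW (unique so far: 1)
  Token 2: 'near' -> NEW (unique so far: 2)
  Token 3: 'mouse' -> NEW (unique so far: 3)
  Token 4: 'under' -> NEW (unique so far: 4)
  Token 5: 'desert' -> NEW (unique so far: 5)
  Token 6: 'an' -> NEW (unique so far: 6)
  Token 7: 'rabbit' -> NEW (unique so far: 7)
Unique types: ('an', 'desert', 'mouse', 'near', 'rabbit', 'sad', 'under')
Vocabulary size: 7

7


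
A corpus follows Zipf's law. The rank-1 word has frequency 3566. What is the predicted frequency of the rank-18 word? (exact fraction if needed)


Zipf's law: freq(rank) = f1 / rank
f1 = 3566, rank = 18
freq = 3566 / 18
GCD(3566, 18) = 2
Simplified: 1783/9

1783/9


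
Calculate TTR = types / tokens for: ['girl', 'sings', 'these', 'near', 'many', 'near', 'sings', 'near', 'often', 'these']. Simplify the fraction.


Tokens: 10
Unique types: ('girl', 'many', 'near', 'often', 'sings', 'these') = 6
TTR = 6/10
Simplify: divide both by 2 -> 3/5
TTR = 3/5

3/5


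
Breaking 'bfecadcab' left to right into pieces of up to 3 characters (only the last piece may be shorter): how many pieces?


'bfecadcab' has 9 characters.
Chunking with max size 3:
  Chunk 1: 'bfe' (positions 0-2)
  Chunk 2: 'cad' (positions 3-5)
  Chunk 3: 'cab' (positions 6-8)
Total chunks: ceil(9 / 3) = 3

3


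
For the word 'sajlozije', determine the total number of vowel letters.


Scanning each character of 'sajlozije':
  Position 1: 's' -> consonant (running count: 0)
  Position 2: 'a' -> vowel (running count: 1)
  Position 3: 'j' -> consonant (running count: 1)
  Position 4: 'l' -> consonant (running count: 1)
  Position 5: 'o' -> vowel (running count: 2)
  Position 6: 'z' -> consonant (running count: 2)
  Position 7: 'i' -> vowel (running count: 3)
  Position 8: 'j' -> consonant (running count: 3)
  Position 9: 'e' -> vowel (running count: 4)
Total vowels: 4

4


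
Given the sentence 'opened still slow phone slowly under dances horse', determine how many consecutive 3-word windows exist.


Word trigrams from [8] words:
  Trigram 1: (opened still slow)
  Trigram 2: (still slow phone)
  Trigram 3: (slow phone slowly)
  Trigram 4: (phone slowly under)
  Trigram 5: (slowly under dances)
  Trigram 6: (under dances horse)
Total word trigrams: 8 - 2 = 6

6


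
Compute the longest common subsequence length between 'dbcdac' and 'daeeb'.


DP table for LCS of 'dbcdac' and 'daeeb':
       d  a  e  e  b
    0  0  0  0  0  0
  d 0  1  1  1  1  1
  b 0  1  1  1  1  2
  c 0  1  1  1  1  2
  d 0  1  1  1  1  2
  a 0  1  2  2  2  2
  c 0  1  2  2  2  2
LCS: 'db'
LCS length = 2

2


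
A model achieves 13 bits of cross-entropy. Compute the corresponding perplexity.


Perplexity formula: PP = 2^H
H = 13
PP = 2^13
PP = 2^13 = 8192

8192


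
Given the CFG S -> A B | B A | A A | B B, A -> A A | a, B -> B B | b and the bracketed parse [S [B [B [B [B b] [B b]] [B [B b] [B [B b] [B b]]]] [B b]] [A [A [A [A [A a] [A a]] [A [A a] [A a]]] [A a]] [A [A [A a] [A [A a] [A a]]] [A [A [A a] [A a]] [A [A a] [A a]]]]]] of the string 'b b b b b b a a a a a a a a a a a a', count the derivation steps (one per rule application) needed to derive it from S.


Every bracketed nonterminal node [X ...] in the tree is produced by exactly one rule application.
Reading the tree off as a leftmost derivation:
  Step 1: S  =>  B A   (applied S -> B A)
  Step 2: B A  =>  B B A   (applied B -> B B)
  Step 3: B B A  =>  B B B A   (applied B -> B B)
  Step 4: B B B A  =>  B B B B A   (applied B -> B B)
  Step 5: B B B B A  =>  b B B B A   (applied B -> b)
  Step 6: b B B B A  =>  b b B B A   (applied B -> b)
  Step 7: b b B B A  =>  b b B B B A   (applied B -> B B)
  Step 8: b b B B B A  =>  b b b B B A   (applied B -> b)
  Step 9: b b b B B A  =>  b b b B B B A   (applied B -> B B)
  Step 10: b b b B B B A  =>  b b b b B B A   (applied B -> b)
  Step 11: b b b b B B A  =>  b b b b b B A   (applied B -> b)
  Step 12: b b b b b B A  =>  b b b b b b A   (applied B -> b)
  Step 13: b b b b b b A  =>  b b b b b b A A   (applied A -> A A)
  Step 14: b b b b b b A A  =>  b b b b b b A A A   (applied A -> A A)
  Step 15: b b b b b b A A A  =>  b b b b b b A A A A   (applied A -> A A)
  Step 16: b b b b b b A A A A  =>  b b b b b b A A A A A   (applied A -> A A)
  Step 17: b b b b b b A A A A A  =>  b b b b b b a A A A A   (applied A -> a)
  Step 18: b b b b b b a A A A A  =>  b b b b b b a a A A A   (applied A -> a)
  Step 19: b b b b b b a a A A A  =>  b b b b b b a a A A A A   (applied A -> A A)
  Step 20: b b b b b b a a A A A A  =>  b b b b b b a a a A A A   (applied A -> a)
  Step 21: b b b b b b a a a A A A  =>  b b b b b b a a a a A A   (applied A -> a)
  Step 22: b b b b b b a a a a A A  =>  b b b b b b a a a a a A   (applied A -> a)
  Step 23: b b b b b b a a a a a A  =>  b b b b b b a a a a a A A   (applied A -> A A)
  Step 24: b b b b b b a a a a a A A  =>  b b b b b b a a a a a A A A   (applied A -> A A)
  Step 25: b b b b b b a a a a a A A A  =>  b b b b b b a a a a a a A A   (applied A -> a)
  Step 26: b b b b b b a a a a a a A A  =>  b b b b b b a a a a a a A A A   (applied A -> A A)
  Step 27: b b b b b b a a a a a a A A A  =>  b b b b b b a a a a a a a A A   (applied A -> a)
  Step 28: b b b b b b a a a a a a a A A  =>  b b b b b b a a a a a a a a A   (applied A -> a)
  Step 29: b b b b b b a a a a a a a a A  =>  b b b b b b a a a a a a a a A A   (applied A -> A A)
  Step 30: b b b b b b a a a a a a a a A A  =>  b b b b b b a a a a a a a a A A A   (applied A -> A A)
  Step 31: b b b b b b a a a a a a a a A A A  =>  b b b b b b a a a a a a a a a A A   (applied A -> a)
  Step 32: b b b b b b a a a a a a a a a A A  =>  b b b b b b a a a a a a a a a a A   (applied A -> a)
  Step 33: b b b b b b a a a a a a a a a a A  =>  b b b b b b a a a a a a a a a a A A   (applied A -> A A)
  Step 34: b b b b b b a a a a a a a a a a A A  =>  b b b b b b a a a a a a a a a a a A   (applied A -> a)
  Step 35: b b b b b b a a a a a a a a a a a A  =>  b b b b b b a a a a a a a a a a a a   (applied A -> a)
Final yield: b b b b b b a a a a a a a a a a a a
Total rewrite steps: 35

35


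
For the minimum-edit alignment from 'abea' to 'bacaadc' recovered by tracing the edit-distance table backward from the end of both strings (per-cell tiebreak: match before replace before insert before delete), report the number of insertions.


Edit distance = 5. Backtracking from cell (4, 7) with preference match > replace > insert > delete,
then listing the resulting alignment 'abea' -> 'bacaadc' left to right:
  Step 1: insert 'b' [insertion #1]
  Step 2: keep 'a'
  Step 3: replace b->c
  Step 4: replace e->a
  Step 5: keep 'a'
  Step 6: insert 'd' [insertion #2]
  Step 7: insert 'c' [insertion #3]
Total insertions: 3

3


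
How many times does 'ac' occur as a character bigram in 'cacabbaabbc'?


Scanning 'cacabbaabbc' for bigram 'ac':
  Position 0: 'ca' -> no
  Position 1: 'ac' -> MATCH
  Position 2: 'ca' -> no
  Position 3: 'ab' -> no
  Position 4: 'bb' -> no
  Position 5: 'ba' -> no
  Position 6: 'aa' -> no
  Position 7: 'ab' -> no
  Position 8: 'bb' -> no
  Position 9: 'bc' -> no
Total matches: 1

1


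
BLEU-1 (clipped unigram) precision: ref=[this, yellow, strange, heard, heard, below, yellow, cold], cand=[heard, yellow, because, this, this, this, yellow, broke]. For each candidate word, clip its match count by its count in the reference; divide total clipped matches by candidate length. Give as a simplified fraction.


Reference word counts: {'below': 1, 'cold': 1, 'heard': 2, 'strange': 1, 'this': 1, 'yellow': 2}
Checking each candidate word (with clipping):
  'heard' -> in reference (ref count 2, used 1/2) -> match (matches: 1)
  'yellow' -> in reference (ref count 2, used 1/2) -> match (matches: 2)
  'because' -> not in reference -> no match (matches: 2)
  'this' -> in reference (ref count 1, used 1/1) -> match (matches: 3)
  'this' -> ref count 1 already used up (1/1) -> clipped, no match (matches: 3)
  'this' -> ref count 1 already used up (1/1) -> clipped, no match (matches: 3)
  'yellow' -> in reference (ref count 2, used 2/2) -> match (matches: 4)
  'broke' -> not in reference -> no match (matches: 4)
Clipped matches: 4, Candidate length: 8
Precision = 4/8 = 1/2

1/2


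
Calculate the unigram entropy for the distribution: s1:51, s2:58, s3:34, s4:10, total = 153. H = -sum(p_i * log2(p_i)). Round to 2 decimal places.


Computing entropy H = -sum(p_i * log2(p_i)):
  s1: p = 51/153 = 0.3333, -p*log2(p) = 0.5283
  s2: p = 58/153 = 0.3791, -p*log2(p) = 0.5305
  s3: p = 34/153 = 0.2222, -p*log2(p) = 0.4822
  s4: p = 10/153 = 0.0654, -p*log2(p) = 0.2572
H = sum of terms = 1.7982
Rounded to 2 decimals: 1.80

1.80


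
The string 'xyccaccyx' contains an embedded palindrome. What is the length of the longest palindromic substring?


Scanning 'xyccaccyx' for palindromic substrings.
Substring at positions 0-8: 'xyccaccyx'.
Check: reverse('xyccaccyx') = 'xyccaccyx' -> palindrome confirmed.
No longer palindromic substring exists; longest length = 9

9


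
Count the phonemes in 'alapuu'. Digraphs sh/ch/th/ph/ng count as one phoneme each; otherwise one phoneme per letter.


Parsing 'alapuu' greedily, digraphs first:
  'a' -> vowel phoneme (phonemes so far: 1)
  'l' -> consonant phoneme (phonemes so far: 2)
  'a' -> vowel phoneme (phonemes so far: 3)
  'p' -> consonant phoneme (phonemes so far: 4)
  'u' -> vowel phoneme (phonemes so far: 5)
  'u' -> vowel phoneme (phonemes so far: 6)
Total phonemes: 6

6


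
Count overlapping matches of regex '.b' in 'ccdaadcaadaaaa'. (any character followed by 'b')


Pattern: .b means any character followed by 'b'.
Scanning 'ccdaadcaadaaaa' position-by-position:
  Pos 0: window 'cc' -> no
  Pos 1: window 'cd' -> no
  Pos 2: window 'da' -> no
  Pos 3: window 'aa' -> no
  Pos 4: window 'ad' -> no
  Pos 5: window 'dc' -> no
  Pos 6: window 'ca' -> no
  Pos 7: window 'aa' -> no
  Pos 8: window 'ad' -> no
  Pos 9: window 'da' -> no
  Pos 10: window 'aa' -> no
  Pos 11: window 'aa' -> no
  Pos 12: window 'aa' -> no
  Pos 13: window 'a' -> no
Total matches: 0

0


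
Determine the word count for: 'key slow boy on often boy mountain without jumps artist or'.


Counting words by splitting on spaces:
  Word 1: 'key'
  Word 2: 'slow'
  Word 3: 'boy'
  Word 4: 'on'
  Word 5: 'often'
  Word 6: 'boy'
  Word 7: 'mountain'
  Word 8: 'without'
  Word 9: 'jumps'
  Word 10: 'artist'
  Word 11: 'or'
Total words: 11

11


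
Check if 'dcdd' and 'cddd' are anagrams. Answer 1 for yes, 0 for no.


Sort characters of 'dcdd': 'cddd'
Sort characters of 'cddd': 'cddd'
Sorted forms match -> they ARE anagrams
Result: 1

1


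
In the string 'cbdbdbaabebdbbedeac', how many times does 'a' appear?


Scanning 'cbdbdbaabebdbbedeac' for 'a':
  Position 6: 'a' -> MATCH (count: 1)
  Position 7: 'a' -> MATCH (count: 2)
  Position 17: 'a' -> MATCH (count: 3)
Total occurrences of 'a': 3

3


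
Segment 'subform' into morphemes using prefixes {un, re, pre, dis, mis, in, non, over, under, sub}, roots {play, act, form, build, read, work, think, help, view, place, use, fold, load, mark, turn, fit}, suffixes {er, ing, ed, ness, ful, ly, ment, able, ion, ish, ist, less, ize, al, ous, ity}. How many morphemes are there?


Segmenting 'subform' against the inventory:
  'sub' -> prefix (morpheme 1)
  'form' -> root (morpheme 2)
Total morphemes: 2

2


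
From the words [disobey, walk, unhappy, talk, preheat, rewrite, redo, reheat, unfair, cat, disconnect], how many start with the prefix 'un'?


Checking each word for prefix 'un':
  'disobey' -> no (count: 0)
  'walk' -> no (count: 0)
  'unhappy' -> YES, starts with 'un' (count: 1)
  'talk' -> no (count: 1)
  'preheat' -> no (count: 1)
  'rewrite' -> no (count: 1)
  'redo' -> no (count: 1)
  'reheat' -> no (count: 1)
  'unfair' -> YES, starts with 'un' (count: 2)
  'cat' -> no (count: 2)
  'disconnect' -> no (count: 2)
Total with prefix 'un': 2

2


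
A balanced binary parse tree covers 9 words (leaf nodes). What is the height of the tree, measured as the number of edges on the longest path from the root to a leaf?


In a balanced binary tree with n leaves the deepest leaf is ceil(log2(n)) edges below the root.
log2(9) = 3.1699
ceil(3.1699) = 4
height (edges) = 4

4


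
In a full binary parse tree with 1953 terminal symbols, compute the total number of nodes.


Leaf nodes (terminals): 1953
Internal nodes = n - 1 = 1953 - 1 = 1952
Total = leaves + internal = 1953 + 1952 = 3905

3905


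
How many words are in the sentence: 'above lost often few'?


Counting words by splitting on spaces:
  Word 1: 'above'
  Word 2: 'lost'
  Word 3: 'often'
  Word 4: 'few'
Total words: 4

4


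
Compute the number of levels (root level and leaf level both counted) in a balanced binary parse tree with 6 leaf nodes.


In a balanced binary tree with n leaves the deepest leaf is ceil(log2(n)) edges below the root,
so counting node levels inclusive of root and leaves gives ceil(log2(n)) + 1 levels.
log2(6) = 2.5850
ceil(2.5850) = 3
levels = 3 + 1 = 4

4


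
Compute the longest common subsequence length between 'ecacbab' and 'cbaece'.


DP table for LCS of 'ecacbab' and 'cbaece':
       c  b  a  e  c  e
    0  0  0  0  0  0  0
  e 0  0  0  0  1  1  1
  c 0  1  1  1  1  2  2
  a 0  1  1  2  2  2  2
  c 0  1  1  2  2  3  3
  b 0  1  2  2  2  3  3
  a 0  1  2  3  3  3  3
  b 0  1  2  3  3  3  3
LCS: 'cac'
LCS length = 3

3


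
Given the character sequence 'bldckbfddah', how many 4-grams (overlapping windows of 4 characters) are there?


String 'bldckbfddah' has length L = 11.
Number of overlapping n-grams = L - n + 1
Substituting: 11 - 4 + 1 = 8

8


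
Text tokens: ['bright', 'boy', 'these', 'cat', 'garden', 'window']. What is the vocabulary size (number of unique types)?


Listing all tokens and tracking unique types:
  Token 1: 'bright' -> NEW (unique so far: 1)
  Token 2: 'boy' -> NEW (unique so far: 2)
  Token 3: 'these' -> NEW (unique so far: 3)
  Token 4: 'cat' -> NEW (unique so far: 4)
  Token 5: 'garden' -> NEW (unique so far: 5)
  Token 6: 'window' -> NEW (unique so far: 6)
Unique types: ('boy', 'bright', 'cat', 'garden', 'these', 'window')
Vocabulary size: 6

6


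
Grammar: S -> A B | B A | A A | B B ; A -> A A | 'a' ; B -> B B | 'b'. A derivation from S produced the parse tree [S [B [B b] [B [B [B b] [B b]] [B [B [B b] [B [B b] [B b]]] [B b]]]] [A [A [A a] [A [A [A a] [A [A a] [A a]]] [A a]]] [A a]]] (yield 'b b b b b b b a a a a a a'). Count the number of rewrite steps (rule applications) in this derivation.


Every bracketed nonterminal node [X ...] in the tree is produced by exactly one rule application.
Reading the tree off as a leftmost derivation:
  Step 1: S  =>  B A   (applied S -> B A)
  Step 2: B A  =>  B B A   (applied B -> B B)
  Step 3: B B A  =>  b B A   (applied B -> b)
  Step 4: b B A  =>  b B B A   (applied B -> B B)
  Step 5: b B B A  =>  b B B B A   (applied B -> B B)
  Step 6: b B B B A  =>  b b B B A   (applied B -> b)
  Step 7: b b B B A  =>  b b b B A   (applied B -> b)
  Step 8: b b b B A  =>  b b b B B A   (applied B -> B B)
  Step 9: b b b B B A  =>  b b b B B B A   (applied B -> B B)
  Step 10: b b b B B B A  =>  b b b b B B A   (applied B -> b)
  Step 11: b b b b B B A  =>  b b b b B B B A   (applied B -> B B)
  Step 12: b b b b B B B A  =>  b b b b b B B A   (applied B -> b)
  Step 13: b b b b b B B A  =>  b b b b b b B A   (applied B -> b)
  Step 14: b b b b b b B A  =>  b b b b b b b A   (applied B -> b)
  Step 15: b b b b b b b A  =>  b b b b b b b A A   (applied A -> A A)
  Step 16: b b b b b b b A A  =>  b b b b b b b A A A   (applied A -> A A)
  Step 17: b b b b b b b A A A  =>  b b b b b b b a A A   (applied A -> a)
  Step 18: b b b b b b b a A A  =>  b b b b b b b a A A A   (applied A -> A A)
  Step 19: b b b b b b b a A A A  =>  b b b b b b b a A A A A   (applied A -> A A)
  Step 20: b b b b b b b a A A A A  =>  b b b b b b b a a A A A   (applied A -> a)
  Step 21: b b b b b b b a a A A A  =>  b b b b b b b a a A A A A   (applied A -> A A)
  Step 22: b b b b b b b a a A A A A  =>  b b b b b b b a a a A A A   (applied A -> a)
  Step 23: b b b b b b b a a a A A A  =>  b b b b b b b a a a a A A   (applied A -> a)
  Step 24: b b b b b b b a a a a A A  =>  b b b b b b b a a a a a A   (applied A -> a)
  Step 25: b b b b b b b a a a a a A  =>  b b b b b b b a a a a a a   (applied A -> a)
Final yield: b b b b b b b a a a a a a
Total rewrite steps: 25

25


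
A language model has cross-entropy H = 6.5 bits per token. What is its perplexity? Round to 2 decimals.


Perplexity formula: PP = 2^H
H = 6.5
PP = 2^6.5
Decompose: 2^6.5 = 2^6 * 2^0.5 = 2^6 * sqrt(2)
2^6 = 64, sqrt(2) ~ 1.4142136
PP ~ 64 * 1.4142136 = 90.5096704
Rounded to 2 decimals: 90.51

90.51


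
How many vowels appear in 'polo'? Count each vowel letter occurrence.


Scanning each character of 'polo':
  Position 1: 'p' -> consonant (running count: 0)
  Position 2: 'o' -> vowel (running count: 1)
  Position 3: 'l' -> consonant (running count: 1)
  Position 4: 'o' -> vowel (running count: 2)
Total vowels: 2

2


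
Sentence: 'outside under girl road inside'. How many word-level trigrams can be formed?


Word trigrams from [5] words:
  Trigram 1: (outside under girl)
  Trigram 2: (under girl road)
  Trigram 3: (girl road inside)
Total word trigrams: 5 - 2 = 3

3


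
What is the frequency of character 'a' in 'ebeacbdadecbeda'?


Scanning 'ebeacbdadecbeda' for 'a':
  Position 3: 'a' -> MATCH (count: 1)
  Position 7: 'a' -> MATCH (count: 2)
  Position 14: 'a' -> MATCH (count: 3)
Total occurrences of 'a': 3

3


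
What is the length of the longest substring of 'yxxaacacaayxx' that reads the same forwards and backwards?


Scanning 'yxxaacacaayxx' for palindromic substrings.
Substring at positions 3-9: 'aacacaa'.
Check: reverse('aacacaa') = 'aacacaa' -> palindrome confirmed.
Neighbouring characters ('x' / 'y') break symmetry, so it cannot extend further.
No longer palindromic substring exists; longest length = 7

7


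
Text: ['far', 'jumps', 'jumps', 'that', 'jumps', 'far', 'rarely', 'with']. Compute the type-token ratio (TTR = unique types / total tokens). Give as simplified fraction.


Tokens: 8
Unique types: ('far', 'jumps', 'rarely', 'that', 'with') = 5
TTR = 5/8
Already in lowest terms.

5/8


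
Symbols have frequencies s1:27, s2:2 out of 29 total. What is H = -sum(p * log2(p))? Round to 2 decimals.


Computing entropy H = -sum(p_i * log2(p_i)):
  s1: p = 27/29 = 0.9310, -p*log2(p) = 0.0960
  s2: p = 2/29 = 0.0690, -p*log2(p) = 0.2661
H = sum of terms = 0.3621
Rounded to 2 decimals: 0.36

0.36


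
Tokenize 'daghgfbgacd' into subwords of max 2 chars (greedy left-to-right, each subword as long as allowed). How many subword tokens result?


'daghgfbgacd' has 11 characters.
Chunking with max size 2:
  Chunk 1: 'da' (positions 0-1)
  Chunk 2: 'gh' (positions 2-3)
  Chunk 3: 'gf' (positions 4-5)
  Chunk 4: 'bg' (positions 6-7)
  Chunk 5: 'ac' (positions 8-9)
  Chunk 6: 'd' (positions 10-10)
Total chunks: ceil(11 / 2) = 6

6


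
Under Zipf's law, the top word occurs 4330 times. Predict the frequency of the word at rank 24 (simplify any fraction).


Zipf's law: freq(rank) = f1 / rank
f1 = 4330, rank = 24
freq = 4330 / 24
GCD(4330, 24) = 2
Simplified: 2165/12

2165/12


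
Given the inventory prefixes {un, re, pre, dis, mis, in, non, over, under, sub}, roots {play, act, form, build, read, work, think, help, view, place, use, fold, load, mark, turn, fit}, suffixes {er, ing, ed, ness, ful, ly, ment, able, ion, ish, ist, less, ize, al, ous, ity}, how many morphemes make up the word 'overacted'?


Segmenting 'overacted' against the inventory:
  'over' -> prefix (morpheme 1)
  'act' -> root (morpheme 2)
  'ed' -> suffix (morpheme 3)
Total morphemes: 3

3


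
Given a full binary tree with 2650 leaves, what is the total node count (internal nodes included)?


Leaf nodes (terminals): 2650
Internal nodes = n - 1 = 2650 - 1 = 2649
Total = leaves + internal = 2650 + 2649 = 5299

5299


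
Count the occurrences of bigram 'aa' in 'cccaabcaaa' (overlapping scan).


Scanning 'cccaabcaaa' for bigram 'aa':
  Position 0: 'cc' -> no
  Position 1: 'cc' -> no
  Position 2: 'ca' -> no
  Position 3: 'aa' -> MATCH
  Position 4: 'ab' -> no
  Position 5: 'bc' -> no
  Position 6: 'ca' -> no
  Position 7: 'aa' -> MATCH
  Position 8: 'aa' -> MATCH
Total matches: 3

3


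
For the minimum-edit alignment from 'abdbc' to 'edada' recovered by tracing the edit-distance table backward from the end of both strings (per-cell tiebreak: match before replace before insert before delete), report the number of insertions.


Edit distance = 5. Backtracking from cell (5, 5) with preference match > replace > insert > delete,
then listing the resulting alignment 'abdbc' -> 'edada' left to right:
  Step 1: replace a->e
  Step 2: replace b->d
  Step 3: replace d->a
  Step 4: replace b->d
  Step 5: replace c->a
Total insertions: 0

0


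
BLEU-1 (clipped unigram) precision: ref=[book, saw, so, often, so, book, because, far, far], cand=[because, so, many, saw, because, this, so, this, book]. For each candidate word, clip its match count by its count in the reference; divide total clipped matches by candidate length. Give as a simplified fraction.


Reference word counts: {'because': 1, 'book': 2, 'far': 2, 'often': 1, 'saw': 1, 'so': 2}
Checking each candidate word (with clipping):
  'because' -> in reference (ref count 1, used 1/1) -> match (matches: 1)
  'so' -> in reference (ref count 2, used 1/2) -> match (matches: 2)
  'many' -> not in reference -> no match (matches: 2)
  'saw' -> in reference (ref count 1, used 1/1) -> match (matches: 3)
  'because' -> ref count 1 already used up (1/1) -> clipped, no match (matches: 3)
  'this' -> not in reference -> no match (matches: 3)
  'so' -> in reference (ref count 2, used 2/2) -> match (matches: 4)
  'this' -> not in reference -> no match (matches: 4)
  'book' -> in reference (ref count 2, used 1/2) -> match (matches: 5)
Clipped matches: 5, Candidate length: 9
Precision = 5/9

5/9


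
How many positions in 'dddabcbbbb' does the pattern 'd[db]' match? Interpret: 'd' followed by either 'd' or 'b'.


Pattern: d[db] means 'd' followed by either 'd' or 'b'.
Scanning 'dddabcbbbb' position-by-position:
  Pos 0: window 'dd' -> MATCH
  Pos 1: window 'dd' -> MATCH
  Pos 2: window 'da' -> no
  Pos 3: window 'ab' -> no
  Pos 4: window 'bc' -> no
  Pos 5: window 'cb' -> no
  Pos 6: window 'bb' -> no
  Pos 7: window 'bb' -> no
  Pos 8: window 'bb' -> no
  Pos 9: window 'b' -> no
Total matches: 2

2


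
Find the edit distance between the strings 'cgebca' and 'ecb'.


Building DP table for s1='cgebca' (len 6) and s2='ecb' (len 3):
       e  c  b
    0  1  2  3
  c 1  1  1  2
  g 2  2  2  2
  e 3  2  3  3
  b 4  3  3  3
  c 5  4  3  4
  a 6  5  4  4
Edit distance = dp[6][3] = 4

4


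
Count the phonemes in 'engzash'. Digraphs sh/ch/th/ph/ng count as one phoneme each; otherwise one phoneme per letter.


Parsing 'engzash' greedily, digraphs first:
  'e' -> vowel phoneme (phonemes so far: 1)
  'ng' -> digraph (1 consonant phoneme) (phonemes so far: 2)
  'z' -> consonant phoneme (phonemes so far: 3)
  'a' -> vowel phoneme (phonemes so far: 4)
  'sh' -> digraph (1 consonant phoneme) (phonemes so far: 5)
Total phonemes: 5

5


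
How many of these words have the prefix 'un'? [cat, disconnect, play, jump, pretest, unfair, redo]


Checking each word for prefix 'un':
  'cat' -> no (count: 0)
  'disconnect' -> no (count: 0)
  'play' -> no (count: 0)
  'jump' -> no (count: 0)
  'pretest' -> no (count: 0)
  'unfair' -> YES, starts with 'un' (count: 1)
  'redo' -> no (count: 1)
Total with prefix 'un': 1

1


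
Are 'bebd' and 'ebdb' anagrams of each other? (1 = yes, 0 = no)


Sort characters of 'bebd': 'bbde'
Sort characters of 'ebdb': 'bbde'
Sorted forms match -> they ARE anagrams
Result: 1

1


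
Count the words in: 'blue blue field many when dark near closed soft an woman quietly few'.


Counting words by splitting on spaces:
  Word 1: 'blue'
  Word 2: 'blue'
  Word 3: 'field'
  Word 4: 'many'
  Word 5: 'when'
  Word 6: 'dark'
  Word 7: 'near'
  Word 8: 'closed'
  Word 9: 'soft'
  Word 10: 'an'
  Word 11: 'woman'
  Word 12: 'quietly'
  Word 13: 'few'
Total words: 13

13


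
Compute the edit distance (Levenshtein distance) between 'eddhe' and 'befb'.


Building DP table for s1='eddhe' (len 5) and s2='befb' (len 4):
       b  e  f  b
    0  1  2  3  4
  e 1  1  1  2  3
  d 2  2  2  2  3
  d 3  3  3  3  3
  h 4  4  4  4  4
  e 5  5  4  5  5
Edit distance = dp[5][4] = 5

5


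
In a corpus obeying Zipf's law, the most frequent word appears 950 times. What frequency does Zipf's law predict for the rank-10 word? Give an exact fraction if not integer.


Zipf's law: freq(rank) = f1 / rank
f1 = 950, rank = 10
freq = 950 / 10
= 95

95


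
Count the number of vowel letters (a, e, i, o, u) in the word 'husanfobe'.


Scanning each character of 'husanfobe':
  Position 1: 'h' -> consonant (running count: 0)
  Position 2: 'u' -> vowel (running count: 1)
  Position 3: 's' -> consonant (running count: 1)
  Position 4: 'a' -> vowel (running count: 2)
  Position 5: 'n' -> consonant (running count: 2)
  Position 6: 'f' -> consonant (running count: 2)
  Position 7: 'o' -> vowel (running count: 3)
  Position 8: 'b' -> consonant (running count: 3)
  Position 9: 'e' -> vowel (running count: 4)
Total vowels: 4

4


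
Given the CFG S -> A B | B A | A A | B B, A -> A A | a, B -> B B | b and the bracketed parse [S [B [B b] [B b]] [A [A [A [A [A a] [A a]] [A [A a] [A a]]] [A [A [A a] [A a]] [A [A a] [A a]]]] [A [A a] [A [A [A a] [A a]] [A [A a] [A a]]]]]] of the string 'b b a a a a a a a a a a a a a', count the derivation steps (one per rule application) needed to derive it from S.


Every bracketed nonterminal node [X ...] in the tree is produced by exactly one rule application.
Reading the tree off as a leftmost derivation:
  Step 1: S  =>  B A   (applied S -> B A)
  Step 2: B A  =>  B B A   (applied B -> B B)
  Step 3: B B A  =>  b B A   (applied B -> b)
  Step 4: b B A  =>  b b A   (applied B -> b)
  Step 5: b b A  =>  b b A A   (applied A -> A A)
  Step 6: b b A A  =>  b b A A A   (applied A -> A A)
  Step 7: b b A A A  =>  b b A A A A   (applied A -> A A)
  Step 8: b b A A A A  =>  b b A A A A A   (applied A -> A A)
  Step 9: b b A A A A A  =>  b b a A A A A   (applied A -> a)
  Step 10: b b a A A A A  =>  b b a a A A A   (applied A -> a)
  Step 11: b b a a A A A  =>  b b a a A A A A   (applied A -> A A)
  Step 12: b b a a A A A A  =>  b b a a a A A A   (applied A -> a)
  Step 13: b b a a a A A A  =>  b b a a a a A A   (applied A -> a)
  Step 14: b b a a a a A A  =>  b b a a a a A A A   (applied A -> A A)
  Step 15: b b a a a a A A A  =>  b b a a a a A A A A   (applied A -> A A)
  Step 16: b b a a a a A A A A  =>  b b a a a a a A A A   (applied A -> a)
  Step 17: b b a a a a a A A A  =>  b b a a a a a a A A   (applied A -> a)
  Step 18: b b a a a a a a A A  =>  b b a a a a a a A A A   (applied A -> A A)
  Step 19: b b a a a a a a A A A  =>  b b a a a a a a a A A   (applied A -> a)
  Step 20: b b a a a a a a a A A  =>  b b a a a a a a a a A   (applied A -> a)
  Step 21: b b a a a a a a a a A  =>  b b a a a a a a a a A A   (applied A -> A A)
  Step 22: b b a a a a a a a a A A  =>  b b a a a a a a a a a A   (applied A -> a)
  Step 23: b b a a a a a a a a a A  =>  b b a a a a a a a a a A A   (applied A -> A A)
  Step 24: b b a a a a a a a a a A A  =>  b b a a a a a a a a a A A A   (applied A -> A A)
  Step 25: b b a a a a a a a a a A A A  =>  b b a a a a a a a a a a A A   (applied A -> a)
  Step 26: b b a a a a a a a a a a A A  =>  b b a a a a a a a a a a a A   (applied A -> a)
  Step 27: b b a a a a a a a a a a a A  =>  b b a a a a a a a a a a a A A   (applied A -> A A)
  Step 28: b b a a a a a a a a a a a A A  =>  b b a a a a a a a a a a a a A   (applied A -> a)
  Step 29: b b a a a a a a a a a a a a A  =>  b b a a a a a a a a a a a a a   (applied A -> a)
Final yield: b b a a a a a a a a a a a a a
Total rewrite steps: 29

29


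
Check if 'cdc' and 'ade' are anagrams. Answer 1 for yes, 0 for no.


Sort characters of 'cdc': 'ccd'
Sort characters of 'ade': 'ade'
Sorted forms differ -> they are NOT anagrams
Result: 0

0


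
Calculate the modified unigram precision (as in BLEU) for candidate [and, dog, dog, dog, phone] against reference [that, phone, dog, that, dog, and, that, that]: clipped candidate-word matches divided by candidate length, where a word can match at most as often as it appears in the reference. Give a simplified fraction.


Reference word counts: {'and': 1, 'dog': 2, 'phone': 1, 'that': 4}
Checking each candidate word (with clipping):
  'and' -> in reference (ref count 1, used 1/1) -> match (matches: 1)
  'dog' -> in reference (ref count 2, used 1/2) -> match (matches: 2)
  'dog' -> in reference (ref count 2, used 2/2) -> match (matches: 3)
  'dog' -> ref count 2 already used up (2/2) -> clipped, no match (matches: 3)
  'phone' -> in reference (ref count 1, used 1/1) -> match (matches: 4)
Clipped matches: 4, Candidate length: 5
Precision = 4/5

4/5


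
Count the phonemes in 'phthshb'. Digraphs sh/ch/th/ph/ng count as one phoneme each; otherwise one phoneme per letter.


Parsing 'phthshb' greedily, digraphs first:
  'ph' -> digraph (1 consonant phoneme) (phonemes so far: 1)
  'th' -> digraph (1 consonant phoneme) (phonemes so far: 2)
  'sh' -> digraph (1 consonant phoneme) (phonemes so far: 3)
  'b' -> consonant phoneme (phonemes so far: 4)
Total phonemes: 4

4


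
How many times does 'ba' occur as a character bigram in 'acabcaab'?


Scanning 'acabcaab' for bigram 'ba':
  Position 0: 'ac' -> no
  Position 1: 'ca' -> no
  Position 2: 'ab' -> no
  Position 3: 'bc' -> no
  Position 4: 'ca' -> no
  Position 5: 'aa' -> no
  Position 6: 'ab' -> no
Total matches: 0

0


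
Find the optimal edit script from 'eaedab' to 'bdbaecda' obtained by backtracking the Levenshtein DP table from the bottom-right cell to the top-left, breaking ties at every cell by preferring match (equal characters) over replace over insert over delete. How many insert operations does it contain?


Edit distance = 5. Backtracking from cell (6, 8) with preference match > replace > insert > delete,
then listing the resulting alignment 'eaedab' -> 'bdbaecda' left to right:
  Step 1: insert 'b' [insertion #1]
  Step 2: insert 'd' [insertion #2]
  Step 3: replace e->b
  Step 4: keep 'a'
  Step 5: keep 'e'
  Step 6: insert 'c' [insertion #3]
  Step 7: keep 'd'
  Step 8: keep 'a'
  Step 9: delete 'b'
Total insertions: 3

3


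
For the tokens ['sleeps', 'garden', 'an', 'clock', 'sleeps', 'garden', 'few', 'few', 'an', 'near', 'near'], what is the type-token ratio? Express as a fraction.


Tokens: 11
Unique types: ('an', 'clock', 'few', 'garden', 'near', 'sleeps') = 6
TTR = 6/11
Already in lowest terms.

6/11


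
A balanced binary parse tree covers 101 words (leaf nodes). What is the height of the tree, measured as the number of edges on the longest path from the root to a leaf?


In a balanced binary tree with n leaves the deepest leaf is ceil(log2(n)) edges below the root.
log2(101) = 6.6582
ceil(6.6582) = 7
height (edges) = 7

7


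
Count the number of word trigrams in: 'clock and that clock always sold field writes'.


Word trigrams from [8] words:
  Trigram 1: (clock and that)
  Trigram 2: (and that clock)
  Trigram 3: (that clock always)
  Trigram 4: (clock always sold)
  Trigram 5: (always sold field)
  Trigram 6: (sold field writes)
Total word trigrams: 8 - 2 = 6

6


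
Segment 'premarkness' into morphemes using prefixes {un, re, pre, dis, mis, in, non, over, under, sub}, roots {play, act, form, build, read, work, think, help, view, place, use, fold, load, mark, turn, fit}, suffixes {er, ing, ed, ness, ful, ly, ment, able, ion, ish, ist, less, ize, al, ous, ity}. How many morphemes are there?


Segmenting 'premarkness' against the inventory:
  'pre' -> prefix (morpheme 1)
  'mark' -> root (morpheme 2)
  'ness' -> suffix (morpheme 3)
Total morphemes: 3

3


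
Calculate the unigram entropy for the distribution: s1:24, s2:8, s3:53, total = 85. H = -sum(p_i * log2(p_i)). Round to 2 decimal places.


Computing entropy H = -sum(p_i * log2(p_i)):
  s1: p = 24/85 = 0.2824, -p*log2(p) = 0.5151
  s2: p = 8/85 = 0.0941, -p*log2(p) = 0.3209
  s3: p = 53/85 = 0.6235, -p*log2(p) = 0.4249
H = sum of terms = 1.2609
Rounded to 2 decimals: 1.26

1.26


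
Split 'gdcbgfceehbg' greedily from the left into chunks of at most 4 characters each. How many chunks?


'gdcbgfceehbg' has 12 characters.
Chunking with max size 4:
  Chunk 1: 'gdcb' (positions 0-3)
  Chunk 2: 'gfce' (positions 4-7)
  Chunk 3: 'ehbg' (positions 8-11)
Total chunks: ceil(12 / 4) = 3

3


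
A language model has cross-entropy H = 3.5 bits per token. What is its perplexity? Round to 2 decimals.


Perplexity formula: PP = 2^H
H = 3.5
PP = 2^3.5
Decompose: 2^3.5 = 2^3 * 2^0.5 = 2^3 * sqrt(2)
2^3 = 8, sqrt(2) ~ 1.4142136
PP ~ 8 * 1.4142136 = 11.3137088
Rounded to 2 decimals: 11.31

11.31


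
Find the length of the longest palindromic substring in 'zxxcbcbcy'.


Scanning 'zxxcbcbcy' for palindromic substrings.
Substring at positions 3-7: 'cbcbc'.
Check: reverse('cbcbc') = 'cbcbc' -> palindrome confirmed.
Neighbouring characters ('x' / 'y') break symmetry, so it cannot extend further.
No longer palindromic substring exists; longest length = 5

5


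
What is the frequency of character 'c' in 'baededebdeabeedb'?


Scanning 'baededebdeabeedb' for 'c':
  No matches found.
Total occurrences of 'c': 0

0


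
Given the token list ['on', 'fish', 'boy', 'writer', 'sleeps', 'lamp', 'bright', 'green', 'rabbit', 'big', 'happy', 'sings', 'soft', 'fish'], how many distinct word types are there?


Listing all tokens and tracking unique types:
  Token 1: 'on' -> NEW (unique so far: 1)
  Token 2: 'fish' -> NEW (unique so far: 2)
  Token 3: 'boy' -> NEW (unique so far: 3)
  Token 4: 'writer' -> NEW (unique so far: 4)
  Token 5: 'sleeps' -> NEW (unique so far: 5)
  Token 6: 'lamp' -> NEW (unique so far: 6)
  Token 7: 'bright' -> NEW (unique so far: 7)
  Token 8: 'green' -> NEW (unique so far: 8)
  Token 9: 'rabbit' -> NEW (unique so far: 9)
  Token 10: 'big' -> NEW (unique so far: 10)
  Token 11: 'happy' -> NEW (unique so far: 11)
  Token 12: 'sings' -> NEW (unique so far: 12)
  Token 13: 'soft' -> NEW (unique so far: 13)
  Token 14: 'fish' -> duplicate (unique so far: 13)
Unique types: ('big', 'boy', 'bright', 'fish', 'green', 'happy', 'lamp', 'on', 'rabbit', 'sings', 'sleeps', 'soft', 'writer')
Vocabulary size: 13

13
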